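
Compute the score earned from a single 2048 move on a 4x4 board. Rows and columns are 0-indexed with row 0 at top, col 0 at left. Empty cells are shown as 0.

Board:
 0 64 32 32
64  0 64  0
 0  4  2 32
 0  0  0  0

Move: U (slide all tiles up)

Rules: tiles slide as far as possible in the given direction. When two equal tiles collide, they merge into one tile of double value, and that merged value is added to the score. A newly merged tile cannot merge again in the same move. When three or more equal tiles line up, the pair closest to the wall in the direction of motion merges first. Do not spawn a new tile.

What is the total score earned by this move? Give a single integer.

Answer: 64

Derivation:
Slide up:
col 0: [0, 64, 0, 0] -> [64, 0, 0, 0]  score +0 (running 0)
col 1: [64, 0, 4, 0] -> [64, 4, 0, 0]  score +0 (running 0)
col 2: [32, 64, 2, 0] -> [32, 64, 2, 0]  score +0 (running 0)
col 3: [32, 0, 32, 0] -> [64, 0, 0, 0]  score +64 (running 64)
Board after move:
64 64 32 64
 0  4 64  0
 0  0  2  0
 0  0  0  0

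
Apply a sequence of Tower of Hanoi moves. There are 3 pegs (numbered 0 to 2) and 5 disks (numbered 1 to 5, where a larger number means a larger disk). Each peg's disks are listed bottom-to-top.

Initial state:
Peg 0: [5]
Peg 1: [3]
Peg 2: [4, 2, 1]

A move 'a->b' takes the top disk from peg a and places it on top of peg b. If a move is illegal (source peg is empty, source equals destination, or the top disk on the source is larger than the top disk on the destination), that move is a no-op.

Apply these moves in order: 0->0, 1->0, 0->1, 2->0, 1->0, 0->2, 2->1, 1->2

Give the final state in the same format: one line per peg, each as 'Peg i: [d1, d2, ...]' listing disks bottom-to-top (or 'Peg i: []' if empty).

Answer: Peg 0: [5]
Peg 1: [3]
Peg 2: [4, 2, 1]

Derivation:
After move 1 (0->0):
Peg 0: [5]
Peg 1: [3]
Peg 2: [4, 2, 1]

After move 2 (1->0):
Peg 0: [5, 3]
Peg 1: []
Peg 2: [4, 2, 1]

After move 3 (0->1):
Peg 0: [5]
Peg 1: [3]
Peg 2: [4, 2, 1]

After move 4 (2->0):
Peg 0: [5, 1]
Peg 1: [3]
Peg 2: [4, 2]

After move 5 (1->0):
Peg 0: [5, 1]
Peg 1: [3]
Peg 2: [4, 2]

After move 6 (0->2):
Peg 0: [5]
Peg 1: [3]
Peg 2: [4, 2, 1]

After move 7 (2->1):
Peg 0: [5]
Peg 1: [3, 1]
Peg 2: [4, 2]

After move 8 (1->2):
Peg 0: [5]
Peg 1: [3]
Peg 2: [4, 2, 1]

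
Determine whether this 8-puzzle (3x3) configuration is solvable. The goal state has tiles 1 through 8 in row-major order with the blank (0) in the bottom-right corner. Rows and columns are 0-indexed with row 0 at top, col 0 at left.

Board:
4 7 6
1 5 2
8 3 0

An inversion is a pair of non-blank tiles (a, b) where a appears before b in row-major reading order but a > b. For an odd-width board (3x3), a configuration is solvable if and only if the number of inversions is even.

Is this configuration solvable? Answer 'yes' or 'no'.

Inversions (pairs i<j in row-major order where tile[i] > tile[j] > 0): 15
15 is odd, so the puzzle is not solvable.

Answer: no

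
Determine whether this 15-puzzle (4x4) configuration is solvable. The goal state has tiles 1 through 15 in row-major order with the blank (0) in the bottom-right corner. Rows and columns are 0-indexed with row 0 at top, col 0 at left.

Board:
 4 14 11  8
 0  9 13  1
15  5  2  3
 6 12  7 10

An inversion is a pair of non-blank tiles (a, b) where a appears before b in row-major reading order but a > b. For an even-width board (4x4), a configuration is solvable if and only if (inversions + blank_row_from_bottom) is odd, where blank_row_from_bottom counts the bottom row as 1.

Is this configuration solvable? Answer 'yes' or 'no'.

Answer: no

Derivation:
Inversions: 55
Blank is in row 1 (0-indexed from top), which is row 3 counting from the bottom (bottom = 1).
55 + 3 = 58, which is even, so the puzzle is not solvable.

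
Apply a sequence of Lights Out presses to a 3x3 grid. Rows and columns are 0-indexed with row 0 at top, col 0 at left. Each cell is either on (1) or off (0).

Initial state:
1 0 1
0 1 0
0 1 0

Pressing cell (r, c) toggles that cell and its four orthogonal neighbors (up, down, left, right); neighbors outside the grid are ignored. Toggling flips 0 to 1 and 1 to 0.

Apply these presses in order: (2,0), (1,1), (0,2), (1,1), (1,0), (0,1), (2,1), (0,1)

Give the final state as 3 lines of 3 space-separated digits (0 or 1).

Answer: 0 1 0
0 1 1
1 1 1

Derivation:
After press 1 at (2,0):
1 0 1
1 1 0
1 0 0

After press 2 at (1,1):
1 1 1
0 0 1
1 1 0

After press 3 at (0,2):
1 0 0
0 0 0
1 1 0

After press 4 at (1,1):
1 1 0
1 1 1
1 0 0

After press 5 at (1,0):
0 1 0
0 0 1
0 0 0

After press 6 at (0,1):
1 0 1
0 1 1
0 0 0

After press 7 at (2,1):
1 0 1
0 0 1
1 1 1

After press 8 at (0,1):
0 1 0
0 1 1
1 1 1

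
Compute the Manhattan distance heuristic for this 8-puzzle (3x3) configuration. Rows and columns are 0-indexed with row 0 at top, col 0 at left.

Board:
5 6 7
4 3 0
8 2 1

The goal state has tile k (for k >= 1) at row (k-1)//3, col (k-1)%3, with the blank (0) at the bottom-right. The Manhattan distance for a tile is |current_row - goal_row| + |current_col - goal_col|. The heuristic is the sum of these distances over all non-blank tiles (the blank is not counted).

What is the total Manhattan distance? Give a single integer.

Tile 5: (0,0)->(1,1) = 2
Tile 6: (0,1)->(1,2) = 2
Tile 7: (0,2)->(2,0) = 4
Tile 4: (1,0)->(1,0) = 0
Tile 3: (1,1)->(0,2) = 2
Tile 8: (2,0)->(2,1) = 1
Tile 2: (2,1)->(0,1) = 2
Tile 1: (2,2)->(0,0) = 4
Sum: 2 + 2 + 4 + 0 + 2 + 1 + 2 + 4 = 17

Answer: 17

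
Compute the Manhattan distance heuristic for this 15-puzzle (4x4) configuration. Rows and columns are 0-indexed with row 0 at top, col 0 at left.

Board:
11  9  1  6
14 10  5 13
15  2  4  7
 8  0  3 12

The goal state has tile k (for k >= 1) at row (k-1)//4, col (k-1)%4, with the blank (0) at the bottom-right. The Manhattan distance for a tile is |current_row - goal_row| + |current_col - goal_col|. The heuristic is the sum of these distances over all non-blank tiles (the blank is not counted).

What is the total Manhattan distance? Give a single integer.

Answer: 42

Derivation:
Tile 11: (0,0)->(2,2) = 4
Tile 9: (0,1)->(2,0) = 3
Tile 1: (0,2)->(0,0) = 2
Tile 6: (0,3)->(1,1) = 3
Tile 14: (1,0)->(3,1) = 3
Tile 10: (1,1)->(2,1) = 1
Tile 5: (1,2)->(1,0) = 2
Tile 13: (1,3)->(3,0) = 5
Tile 15: (2,0)->(3,2) = 3
Tile 2: (2,1)->(0,1) = 2
Tile 4: (2,2)->(0,3) = 3
Tile 7: (2,3)->(1,2) = 2
Tile 8: (3,0)->(1,3) = 5
Tile 3: (3,2)->(0,2) = 3
Tile 12: (3,3)->(2,3) = 1
Sum: 4 + 3 + 2 + 3 + 3 + 1 + 2 + 5 + 3 + 2 + 3 + 2 + 5 + 3 + 1 = 42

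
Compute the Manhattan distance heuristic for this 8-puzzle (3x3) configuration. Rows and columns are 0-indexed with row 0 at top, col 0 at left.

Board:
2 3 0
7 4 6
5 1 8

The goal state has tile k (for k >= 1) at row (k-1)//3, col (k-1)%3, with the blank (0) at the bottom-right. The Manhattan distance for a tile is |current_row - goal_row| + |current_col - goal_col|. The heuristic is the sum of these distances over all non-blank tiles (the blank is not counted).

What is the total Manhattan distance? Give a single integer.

Answer: 10

Derivation:
Tile 2: (0,0)->(0,1) = 1
Tile 3: (0,1)->(0,2) = 1
Tile 7: (1,0)->(2,0) = 1
Tile 4: (1,1)->(1,0) = 1
Tile 6: (1,2)->(1,2) = 0
Tile 5: (2,0)->(1,1) = 2
Tile 1: (2,1)->(0,0) = 3
Tile 8: (2,2)->(2,1) = 1
Sum: 1 + 1 + 1 + 1 + 0 + 2 + 3 + 1 = 10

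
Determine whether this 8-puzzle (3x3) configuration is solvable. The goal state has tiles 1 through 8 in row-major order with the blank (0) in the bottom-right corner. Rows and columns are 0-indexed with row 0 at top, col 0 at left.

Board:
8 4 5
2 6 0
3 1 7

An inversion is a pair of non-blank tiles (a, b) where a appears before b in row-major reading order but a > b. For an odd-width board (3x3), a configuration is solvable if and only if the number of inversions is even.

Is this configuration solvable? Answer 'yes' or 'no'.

Answer: no

Derivation:
Inversions (pairs i<j in row-major order where tile[i] > tile[j] > 0): 17
17 is odd, so the puzzle is not solvable.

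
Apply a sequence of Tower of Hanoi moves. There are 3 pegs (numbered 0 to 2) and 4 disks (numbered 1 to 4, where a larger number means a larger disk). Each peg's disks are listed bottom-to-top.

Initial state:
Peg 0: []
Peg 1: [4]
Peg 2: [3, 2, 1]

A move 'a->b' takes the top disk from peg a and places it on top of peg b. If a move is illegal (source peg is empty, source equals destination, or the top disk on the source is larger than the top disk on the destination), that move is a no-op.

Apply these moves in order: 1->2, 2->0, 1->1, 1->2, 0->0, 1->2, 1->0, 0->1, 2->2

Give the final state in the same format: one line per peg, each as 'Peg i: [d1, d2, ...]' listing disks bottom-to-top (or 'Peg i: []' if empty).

After move 1 (1->2):
Peg 0: []
Peg 1: [4]
Peg 2: [3, 2, 1]

After move 2 (2->0):
Peg 0: [1]
Peg 1: [4]
Peg 2: [3, 2]

After move 3 (1->1):
Peg 0: [1]
Peg 1: [4]
Peg 2: [3, 2]

After move 4 (1->2):
Peg 0: [1]
Peg 1: [4]
Peg 2: [3, 2]

After move 5 (0->0):
Peg 0: [1]
Peg 1: [4]
Peg 2: [3, 2]

After move 6 (1->2):
Peg 0: [1]
Peg 1: [4]
Peg 2: [3, 2]

After move 7 (1->0):
Peg 0: [1]
Peg 1: [4]
Peg 2: [3, 2]

After move 8 (0->1):
Peg 0: []
Peg 1: [4, 1]
Peg 2: [3, 2]

After move 9 (2->2):
Peg 0: []
Peg 1: [4, 1]
Peg 2: [3, 2]

Answer: Peg 0: []
Peg 1: [4, 1]
Peg 2: [3, 2]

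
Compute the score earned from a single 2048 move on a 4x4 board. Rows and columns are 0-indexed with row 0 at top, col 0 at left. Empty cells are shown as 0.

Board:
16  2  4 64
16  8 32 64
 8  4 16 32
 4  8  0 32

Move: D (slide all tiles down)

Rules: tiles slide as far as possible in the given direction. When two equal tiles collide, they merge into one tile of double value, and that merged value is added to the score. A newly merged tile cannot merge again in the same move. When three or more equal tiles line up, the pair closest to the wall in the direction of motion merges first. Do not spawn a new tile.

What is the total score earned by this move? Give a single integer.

Answer: 224

Derivation:
Slide down:
col 0: [16, 16, 8, 4] -> [0, 32, 8, 4]  score +32 (running 32)
col 1: [2, 8, 4, 8] -> [2, 8, 4, 8]  score +0 (running 32)
col 2: [4, 32, 16, 0] -> [0, 4, 32, 16]  score +0 (running 32)
col 3: [64, 64, 32, 32] -> [0, 0, 128, 64]  score +192 (running 224)
Board after move:
  0   2   0   0
 32   8   4   0
  8   4  32 128
  4   8  16  64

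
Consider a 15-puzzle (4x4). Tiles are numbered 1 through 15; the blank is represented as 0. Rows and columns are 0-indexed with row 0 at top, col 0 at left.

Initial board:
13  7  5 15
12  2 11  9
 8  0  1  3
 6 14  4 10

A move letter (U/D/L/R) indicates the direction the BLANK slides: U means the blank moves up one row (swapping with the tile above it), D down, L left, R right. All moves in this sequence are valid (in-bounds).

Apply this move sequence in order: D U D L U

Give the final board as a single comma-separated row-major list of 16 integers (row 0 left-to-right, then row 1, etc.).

After move 1 (D):
13  7  5 15
12  2 11  9
 8 14  1  3
 6  0  4 10

After move 2 (U):
13  7  5 15
12  2 11  9
 8  0  1  3
 6 14  4 10

After move 3 (D):
13  7  5 15
12  2 11  9
 8 14  1  3
 6  0  4 10

After move 4 (L):
13  7  5 15
12  2 11  9
 8 14  1  3
 0  6  4 10

After move 5 (U):
13  7  5 15
12  2 11  9
 0 14  1  3
 8  6  4 10

Answer: 13, 7, 5, 15, 12, 2, 11, 9, 0, 14, 1, 3, 8, 6, 4, 10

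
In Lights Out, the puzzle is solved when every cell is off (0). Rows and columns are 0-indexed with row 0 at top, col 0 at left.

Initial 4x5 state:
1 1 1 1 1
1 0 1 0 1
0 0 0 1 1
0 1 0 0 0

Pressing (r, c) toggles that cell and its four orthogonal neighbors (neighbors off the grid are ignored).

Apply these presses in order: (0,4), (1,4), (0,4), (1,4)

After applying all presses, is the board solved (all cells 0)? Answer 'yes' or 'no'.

Answer: no

Derivation:
After press 1 at (0,4):
1 1 1 0 0
1 0 1 0 0
0 0 0 1 1
0 1 0 0 0

After press 2 at (1,4):
1 1 1 0 1
1 0 1 1 1
0 0 0 1 0
0 1 0 0 0

After press 3 at (0,4):
1 1 1 1 0
1 0 1 1 0
0 0 0 1 0
0 1 0 0 0

After press 4 at (1,4):
1 1 1 1 1
1 0 1 0 1
0 0 0 1 1
0 1 0 0 0

Lights still on: 11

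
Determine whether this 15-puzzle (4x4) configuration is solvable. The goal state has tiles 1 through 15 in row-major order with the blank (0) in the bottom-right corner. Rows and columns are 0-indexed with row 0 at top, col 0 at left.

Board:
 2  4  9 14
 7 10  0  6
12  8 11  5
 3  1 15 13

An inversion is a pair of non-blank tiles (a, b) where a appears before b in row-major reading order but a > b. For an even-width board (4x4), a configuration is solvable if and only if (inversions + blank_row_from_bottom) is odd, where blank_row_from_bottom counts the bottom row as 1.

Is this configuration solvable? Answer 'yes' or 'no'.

Inversions: 46
Blank is in row 1 (0-indexed from top), which is row 3 counting from the bottom (bottom = 1).
46 + 3 = 49, which is odd, so the puzzle is solvable.

Answer: yes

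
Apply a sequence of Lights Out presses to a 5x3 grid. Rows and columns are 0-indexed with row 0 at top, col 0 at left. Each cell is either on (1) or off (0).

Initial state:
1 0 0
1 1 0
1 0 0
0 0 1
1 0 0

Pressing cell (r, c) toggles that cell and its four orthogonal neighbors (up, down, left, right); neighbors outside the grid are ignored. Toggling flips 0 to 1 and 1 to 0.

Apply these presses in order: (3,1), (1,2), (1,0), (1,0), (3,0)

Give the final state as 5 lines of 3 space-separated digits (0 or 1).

After press 1 at (3,1):
1 0 0
1 1 0
1 1 0
1 1 0
1 1 0

After press 2 at (1,2):
1 0 1
1 0 1
1 1 1
1 1 0
1 1 0

After press 3 at (1,0):
0 0 1
0 1 1
0 1 1
1 1 0
1 1 0

After press 4 at (1,0):
1 0 1
1 0 1
1 1 1
1 1 0
1 1 0

After press 5 at (3,0):
1 0 1
1 0 1
0 1 1
0 0 0
0 1 0

Answer: 1 0 1
1 0 1
0 1 1
0 0 0
0 1 0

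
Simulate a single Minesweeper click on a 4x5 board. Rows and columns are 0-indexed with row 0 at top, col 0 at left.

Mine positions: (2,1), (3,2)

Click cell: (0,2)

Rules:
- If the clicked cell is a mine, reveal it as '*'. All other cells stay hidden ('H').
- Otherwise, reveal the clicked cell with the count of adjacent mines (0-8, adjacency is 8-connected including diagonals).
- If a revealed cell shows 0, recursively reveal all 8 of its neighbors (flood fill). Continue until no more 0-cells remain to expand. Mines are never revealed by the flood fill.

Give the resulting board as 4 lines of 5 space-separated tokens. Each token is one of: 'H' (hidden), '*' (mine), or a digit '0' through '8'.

0 0 0 0 0
1 1 1 0 0
H H 2 1 0
H H H 1 0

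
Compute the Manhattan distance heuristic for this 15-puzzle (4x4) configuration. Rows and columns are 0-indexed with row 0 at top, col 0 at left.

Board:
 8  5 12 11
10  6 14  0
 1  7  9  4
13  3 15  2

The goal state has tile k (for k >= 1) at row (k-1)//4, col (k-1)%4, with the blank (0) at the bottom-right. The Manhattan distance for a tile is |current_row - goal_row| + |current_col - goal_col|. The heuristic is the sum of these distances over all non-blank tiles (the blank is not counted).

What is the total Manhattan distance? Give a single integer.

Answer: 34

Derivation:
Tile 8: (0,0)->(1,3) = 4
Tile 5: (0,1)->(1,0) = 2
Tile 12: (0,2)->(2,3) = 3
Tile 11: (0,3)->(2,2) = 3
Tile 10: (1,0)->(2,1) = 2
Tile 6: (1,1)->(1,1) = 0
Tile 14: (1,2)->(3,1) = 3
Tile 1: (2,0)->(0,0) = 2
Tile 7: (2,1)->(1,2) = 2
Tile 9: (2,2)->(2,0) = 2
Tile 4: (2,3)->(0,3) = 2
Tile 13: (3,0)->(3,0) = 0
Tile 3: (3,1)->(0,2) = 4
Tile 15: (3,2)->(3,2) = 0
Tile 2: (3,3)->(0,1) = 5
Sum: 4 + 2 + 3 + 3 + 2 + 0 + 3 + 2 + 2 + 2 + 2 + 0 + 4 + 0 + 5 = 34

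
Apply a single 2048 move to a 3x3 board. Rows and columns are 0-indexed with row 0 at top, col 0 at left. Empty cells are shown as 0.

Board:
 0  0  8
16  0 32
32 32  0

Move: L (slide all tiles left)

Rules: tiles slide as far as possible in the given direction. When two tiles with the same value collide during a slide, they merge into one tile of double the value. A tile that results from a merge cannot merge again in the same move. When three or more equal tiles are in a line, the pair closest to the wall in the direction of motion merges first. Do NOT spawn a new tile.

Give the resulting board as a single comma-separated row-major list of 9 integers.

Slide left:
row 0: [0, 0, 8] -> [8, 0, 0]
row 1: [16, 0, 32] -> [16, 32, 0]
row 2: [32, 32, 0] -> [64, 0, 0]

Answer: 8, 0, 0, 16, 32, 0, 64, 0, 0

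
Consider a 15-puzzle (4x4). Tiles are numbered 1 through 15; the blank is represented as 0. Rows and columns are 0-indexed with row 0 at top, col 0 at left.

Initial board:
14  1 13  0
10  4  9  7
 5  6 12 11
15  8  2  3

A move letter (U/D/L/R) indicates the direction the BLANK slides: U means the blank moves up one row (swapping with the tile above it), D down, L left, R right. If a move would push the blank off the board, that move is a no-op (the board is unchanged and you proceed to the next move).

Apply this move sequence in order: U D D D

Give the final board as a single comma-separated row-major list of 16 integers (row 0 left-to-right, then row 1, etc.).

Answer: 14, 1, 13, 7, 10, 4, 9, 11, 5, 6, 12, 3, 15, 8, 2, 0

Derivation:
After move 1 (U):
14  1 13  0
10  4  9  7
 5  6 12 11
15  8  2  3

After move 2 (D):
14  1 13  7
10  4  9  0
 5  6 12 11
15  8  2  3

After move 3 (D):
14  1 13  7
10  4  9 11
 5  6 12  0
15  8  2  3

After move 4 (D):
14  1 13  7
10  4  9 11
 5  6 12  3
15  8  2  0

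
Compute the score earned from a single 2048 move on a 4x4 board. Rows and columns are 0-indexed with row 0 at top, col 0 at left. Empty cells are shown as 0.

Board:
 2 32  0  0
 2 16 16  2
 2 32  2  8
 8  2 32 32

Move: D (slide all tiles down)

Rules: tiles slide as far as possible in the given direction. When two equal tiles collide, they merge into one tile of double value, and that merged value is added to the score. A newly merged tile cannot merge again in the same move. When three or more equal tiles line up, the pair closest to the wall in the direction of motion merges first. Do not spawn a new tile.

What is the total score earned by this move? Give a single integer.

Answer: 4

Derivation:
Slide down:
col 0: [2, 2, 2, 8] -> [0, 2, 4, 8]  score +4 (running 4)
col 1: [32, 16, 32, 2] -> [32, 16, 32, 2]  score +0 (running 4)
col 2: [0, 16, 2, 32] -> [0, 16, 2, 32]  score +0 (running 4)
col 3: [0, 2, 8, 32] -> [0, 2, 8, 32]  score +0 (running 4)
Board after move:
 0 32  0  0
 2 16 16  2
 4 32  2  8
 8  2 32 32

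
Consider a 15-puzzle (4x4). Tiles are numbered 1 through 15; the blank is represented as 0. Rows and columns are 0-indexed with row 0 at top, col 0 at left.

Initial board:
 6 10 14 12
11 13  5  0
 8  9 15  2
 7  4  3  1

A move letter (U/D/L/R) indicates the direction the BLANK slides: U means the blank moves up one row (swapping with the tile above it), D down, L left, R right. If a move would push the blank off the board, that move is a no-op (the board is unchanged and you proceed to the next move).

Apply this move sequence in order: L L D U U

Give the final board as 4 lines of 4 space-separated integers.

Answer:  6  0 14 12
11 10 13  5
 8  9 15  2
 7  4  3  1

Derivation:
After move 1 (L):
 6 10 14 12
11 13  0  5
 8  9 15  2
 7  4  3  1

After move 2 (L):
 6 10 14 12
11  0 13  5
 8  9 15  2
 7  4  3  1

After move 3 (D):
 6 10 14 12
11  9 13  5
 8  0 15  2
 7  4  3  1

After move 4 (U):
 6 10 14 12
11  0 13  5
 8  9 15  2
 7  4  3  1

After move 5 (U):
 6  0 14 12
11 10 13  5
 8  9 15  2
 7  4  3  1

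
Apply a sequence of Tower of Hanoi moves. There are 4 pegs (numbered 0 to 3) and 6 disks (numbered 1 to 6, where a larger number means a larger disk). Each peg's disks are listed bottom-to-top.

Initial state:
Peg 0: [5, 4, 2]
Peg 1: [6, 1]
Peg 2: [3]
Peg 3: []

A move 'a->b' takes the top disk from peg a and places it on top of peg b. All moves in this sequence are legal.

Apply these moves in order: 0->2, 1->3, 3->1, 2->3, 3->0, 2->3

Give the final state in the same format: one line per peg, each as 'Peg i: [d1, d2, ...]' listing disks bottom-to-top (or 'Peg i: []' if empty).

Answer: Peg 0: [5, 4, 2]
Peg 1: [6, 1]
Peg 2: []
Peg 3: [3]

Derivation:
After move 1 (0->2):
Peg 0: [5, 4]
Peg 1: [6, 1]
Peg 2: [3, 2]
Peg 3: []

After move 2 (1->3):
Peg 0: [5, 4]
Peg 1: [6]
Peg 2: [3, 2]
Peg 3: [1]

After move 3 (3->1):
Peg 0: [5, 4]
Peg 1: [6, 1]
Peg 2: [3, 2]
Peg 3: []

After move 4 (2->3):
Peg 0: [5, 4]
Peg 1: [6, 1]
Peg 2: [3]
Peg 3: [2]

After move 5 (3->0):
Peg 0: [5, 4, 2]
Peg 1: [6, 1]
Peg 2: [3]
Peg 3: []

After move 6 (2->3):
Peg 0: [5, 4, 2]
Peg 1: [6, 1]
Peg 2: []
Peg 3: [3]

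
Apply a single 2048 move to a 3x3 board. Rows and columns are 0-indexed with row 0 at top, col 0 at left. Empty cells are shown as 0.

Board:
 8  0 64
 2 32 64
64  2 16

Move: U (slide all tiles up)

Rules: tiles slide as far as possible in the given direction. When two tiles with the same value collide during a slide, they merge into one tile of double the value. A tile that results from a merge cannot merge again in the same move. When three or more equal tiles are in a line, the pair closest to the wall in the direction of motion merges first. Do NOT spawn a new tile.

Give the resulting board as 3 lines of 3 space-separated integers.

Answer:   8  32 128
  2   2  16
 64   0   0

Derivation:
Slide up:
col 0: [8, 2, 64] -> [8, 2, 64]
col 1: [0, 32, 2] -> [32, 2, 0]
col 2: [64, 64, 16] -> [128, 16, 0]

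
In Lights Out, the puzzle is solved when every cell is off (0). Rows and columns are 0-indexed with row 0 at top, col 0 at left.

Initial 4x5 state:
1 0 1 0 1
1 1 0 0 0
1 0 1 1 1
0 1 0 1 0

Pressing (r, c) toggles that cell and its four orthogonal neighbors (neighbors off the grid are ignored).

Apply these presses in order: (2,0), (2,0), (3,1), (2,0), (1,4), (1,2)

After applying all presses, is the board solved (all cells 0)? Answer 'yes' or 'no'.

Answer: no

Derivation:
After press 1 at (2,0):
1 0 1 0 1
0 1 0 0 0
0 1 1 1 1
1 1 0 1 0

After press 2 at (2,0):
1 0 1 0 1
1 1 0 0 0
1 0 1 1 1
0 1 0 1 0

After press 3 at (3,1):
1 0 1 0 1
1 1 0 0 0
1 1 1 1 1
1 0 1 1 0

After press 4 at (2,0):
1 0 1 0 1
0 1 0 0 0
0 0 1 1 1
0 0 1 1 0

After press 5 at (1,4):
1 0 1 0 0
0 1 0 1 1
0 0 1 1 0
0 0 1 1 0

After press 6 at (1,2):
1 0 0 0 0
0 0 1 0 1
0 0 0 1 0
0 0 1 1 0

Lights still on: 6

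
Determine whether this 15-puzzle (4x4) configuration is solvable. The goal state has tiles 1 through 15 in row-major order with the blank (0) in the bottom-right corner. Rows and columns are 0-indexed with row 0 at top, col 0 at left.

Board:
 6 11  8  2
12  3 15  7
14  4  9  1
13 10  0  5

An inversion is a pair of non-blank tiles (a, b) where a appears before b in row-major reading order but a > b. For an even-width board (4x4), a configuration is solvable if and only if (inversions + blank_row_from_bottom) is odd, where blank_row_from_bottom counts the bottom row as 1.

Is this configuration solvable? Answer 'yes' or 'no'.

Answer: yes

Derivation:
Inversions: 52
Blank is in row 3 (0-indexed from top), which is row 1 counting from the bottom (bottom = 1).
52 + 1 = 53, which is odd, so the puzzle is solvable.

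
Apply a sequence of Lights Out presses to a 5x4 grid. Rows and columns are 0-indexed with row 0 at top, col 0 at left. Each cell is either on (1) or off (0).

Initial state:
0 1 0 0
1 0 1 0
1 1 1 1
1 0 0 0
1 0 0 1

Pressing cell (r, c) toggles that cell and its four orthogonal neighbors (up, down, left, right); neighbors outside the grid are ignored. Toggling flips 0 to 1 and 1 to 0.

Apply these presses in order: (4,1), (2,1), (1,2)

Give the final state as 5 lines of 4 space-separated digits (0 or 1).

After press 1 at (4,1):
0 1 0 0
1 0 1 0
1 1 1 1
1 1 0 0
0 1 1 1

After press 2 at (2,1):
0 1 0 0
1 1 1 0
0 0 0 1
1 0 0 0
0 1 1 1

After press 3 at (1,2):
0 1 1 0
1 0 0 1
0 0 1 1
1 0 0 0
0 1 1 1

Answer: 0 1 1 0
1 0 0 1
0 0 1 1
1 0 0 0
0 1 1 1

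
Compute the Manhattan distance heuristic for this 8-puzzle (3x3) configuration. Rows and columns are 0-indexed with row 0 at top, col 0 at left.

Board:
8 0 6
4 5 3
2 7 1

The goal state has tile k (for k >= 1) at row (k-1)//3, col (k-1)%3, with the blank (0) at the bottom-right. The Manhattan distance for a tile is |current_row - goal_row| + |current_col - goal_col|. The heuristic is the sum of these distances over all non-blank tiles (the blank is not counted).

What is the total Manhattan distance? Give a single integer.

Tile 8: (0,0)->(2,1) = 3
Tile 6: (0,2)->(1,2) = 1
Tile 4: (1,0)->(1,0) = 0
Tile 5: (1,1)->(1,1) = 0
Tile 3: (1,2)->(0,2) = 1
Tile 2: (2,0)->(0,1) = 3
Tile 7: (2,1)->(2,0) = 1
Tile 1: (2,2)->(0,0) = 4
Sum: 3 + 1 + 0 + 0 + 1 + 3 + 1 + 4 = 13

Answer: 13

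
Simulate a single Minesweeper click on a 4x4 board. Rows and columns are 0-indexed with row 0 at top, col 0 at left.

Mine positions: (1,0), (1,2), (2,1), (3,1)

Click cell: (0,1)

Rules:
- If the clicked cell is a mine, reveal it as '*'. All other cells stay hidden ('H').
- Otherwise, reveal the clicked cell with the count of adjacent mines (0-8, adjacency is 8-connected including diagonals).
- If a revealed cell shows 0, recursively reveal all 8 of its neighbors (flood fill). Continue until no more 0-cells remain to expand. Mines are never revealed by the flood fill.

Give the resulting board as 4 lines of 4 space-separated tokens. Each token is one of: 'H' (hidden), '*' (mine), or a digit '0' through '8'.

H 2 H H
H H H H
H H H H
H H H H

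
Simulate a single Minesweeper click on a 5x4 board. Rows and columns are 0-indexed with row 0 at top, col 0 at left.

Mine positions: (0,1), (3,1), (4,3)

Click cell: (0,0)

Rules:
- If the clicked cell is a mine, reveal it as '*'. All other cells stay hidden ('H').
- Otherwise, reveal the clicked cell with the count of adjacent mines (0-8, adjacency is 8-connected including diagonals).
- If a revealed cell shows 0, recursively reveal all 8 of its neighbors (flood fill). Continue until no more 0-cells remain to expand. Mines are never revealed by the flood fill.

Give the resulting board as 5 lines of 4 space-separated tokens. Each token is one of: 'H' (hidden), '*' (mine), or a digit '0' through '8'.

1 H H H
H H H H
H H H H
H H H H
H H H H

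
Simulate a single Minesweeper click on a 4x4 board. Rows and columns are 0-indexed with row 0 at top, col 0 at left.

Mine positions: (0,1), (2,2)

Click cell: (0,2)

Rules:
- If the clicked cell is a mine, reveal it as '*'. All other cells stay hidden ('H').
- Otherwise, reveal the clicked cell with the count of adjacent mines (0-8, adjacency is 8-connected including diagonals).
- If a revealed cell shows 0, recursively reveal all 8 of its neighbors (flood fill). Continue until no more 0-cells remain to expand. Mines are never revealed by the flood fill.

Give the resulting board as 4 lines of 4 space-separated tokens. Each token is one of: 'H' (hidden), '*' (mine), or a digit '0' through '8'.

H H 1 H
H H H H
H H H H
H H H H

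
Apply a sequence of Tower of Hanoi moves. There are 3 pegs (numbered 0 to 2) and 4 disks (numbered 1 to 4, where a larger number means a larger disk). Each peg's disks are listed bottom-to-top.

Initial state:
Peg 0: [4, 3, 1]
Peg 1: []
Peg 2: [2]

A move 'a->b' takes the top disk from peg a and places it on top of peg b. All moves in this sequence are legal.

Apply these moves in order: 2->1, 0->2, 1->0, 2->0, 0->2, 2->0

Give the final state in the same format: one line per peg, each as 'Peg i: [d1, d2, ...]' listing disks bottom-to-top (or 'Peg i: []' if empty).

Answer: Peg 0: [4, 3, 2, 1]
Peg 1: []
Peg 2: []

Derivation:
After move 1 (2->1):
Peg 0: [4, 3, 1]
Peg 1: [2]
Peg 2: []

After move 2 (0->2):
Peg 0: [4, 3]
Peg 1: [2]
Peg 2: [1]

After move 3 (1->0):
Peg 0: [4, 3, 2]
Peg 1: []
Peg 2: [1]

After move 4 (2->0):
Peg 0: [4, 3, 2, 1]
Peg 1: []
Peg 2: []

After move 5 (0->2):
Peg 0: [4, 3, 2]
Peg 1: []
Peg 2: [1]

After move 6 (2->0):
Peg 0: [4, 3, 2, 1]
Peg 1: []
Peg 2: []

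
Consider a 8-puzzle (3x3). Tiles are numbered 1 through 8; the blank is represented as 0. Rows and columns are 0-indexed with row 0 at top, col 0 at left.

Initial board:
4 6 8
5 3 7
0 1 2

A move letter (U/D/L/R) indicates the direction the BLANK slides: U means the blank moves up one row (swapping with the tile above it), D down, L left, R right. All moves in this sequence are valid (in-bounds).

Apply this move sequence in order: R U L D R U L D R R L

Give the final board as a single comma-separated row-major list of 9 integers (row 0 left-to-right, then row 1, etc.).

Answer: 4, 6, 8, 3, 1, 7, 5, 0, 2

Derivation:
After move 1 (R):
4 6 8
5 3 7
1 0 2

After move 2 (U):
4 6 8
5 0 7
1 3 2

After move 3 (L):
4 6 8
0 5 7
1 3 2

After move 4 (D):
4 6 8
1 5 7
0 3 2

After move 5 (R):
4 6 8
1 5 7
3 0 2

After move 6 (U):
4 6 8
1 0 7
3 5 2

After move 7 (L):
4 6 8
0 1 7
3 5 2

After move 8 (D):
4 6 8
3 1 7
0 5 2

After move 9 (R):
4 6 8
3 1 7
5 0 2

After move 10 (R):
4 6 8
3 1 7
5 2 0

After move 11 (L):
4 6 8
3 1 7
5 0 2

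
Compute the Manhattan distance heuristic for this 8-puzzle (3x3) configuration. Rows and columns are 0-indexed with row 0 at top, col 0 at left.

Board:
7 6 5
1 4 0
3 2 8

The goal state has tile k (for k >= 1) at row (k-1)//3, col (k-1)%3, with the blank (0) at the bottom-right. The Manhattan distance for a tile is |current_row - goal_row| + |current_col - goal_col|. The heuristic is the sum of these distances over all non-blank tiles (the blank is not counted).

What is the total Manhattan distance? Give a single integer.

Tile 7: at (0,0), goal (2,0), distance |0-2|+|0-0| = 2
Tile 6: at (0,1), goal (1,2), distance |0-1|+|1-2| = 2
Tile 5: at (0,2), goal (1,1), distance |0-1|+|2-1| = 2
Tile 1: at (1,0), goal (0,0), distance |1-0|+|0-0| = 1
Tile 4: at (1,1), goal (1,0), distance |1-1|+|1-0| = 1
Tile 3: at (2,0), goal (0,2), distance |2-0|+|0-2| = 4
Tile 2: at (2,1), goal (0,1), distance |2-0|+|1-1| = 2
Tile 8: at (2,2), goal (2,1), distance |2-2|+|2-1| = 1
Sum: 2 + 2 + 2 + 1 + 1 + 4 + 2 + 1 = 15

Answer: 15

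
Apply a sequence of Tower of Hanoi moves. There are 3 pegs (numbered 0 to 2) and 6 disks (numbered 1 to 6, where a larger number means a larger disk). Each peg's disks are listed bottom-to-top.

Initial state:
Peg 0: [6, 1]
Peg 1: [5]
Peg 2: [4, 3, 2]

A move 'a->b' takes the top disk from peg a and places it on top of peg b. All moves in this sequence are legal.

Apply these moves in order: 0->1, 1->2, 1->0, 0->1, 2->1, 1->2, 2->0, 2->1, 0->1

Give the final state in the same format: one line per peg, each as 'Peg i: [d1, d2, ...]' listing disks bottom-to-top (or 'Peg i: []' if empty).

Answer: Peg 0: [6]
Peg 1: [5, 2, 1]
Peg 2: [4, 3]

Derivation:
After move 1 (0->1):
Peg 0: [6]
Peg 1: [5, 1]
Peg 2: [4, 3, 2]

After move 2 (1->2):
Peg 0: [6]
Peg 1: [5]
Peg 2: [4, 3, 2, 1]

After move 3 (1->0):
Peg 0: [6, 5]
Peg 1: []
Peg 2: [4, 3, 2, 1]

After move 4 (0->1):
Peg 0: [6]
Peg 1: [5]
Peg 2: [4, 3, 2, 1]

After move 5 (2->1):
Peg 0: [6]
Peg 1: [5, 1]
Peg 2: [4, 3, 2]

After move 6 (1->2):
Peg 0: [6]
Peg 1: [5]
Peg 2: [4, 3, 2, 1]

After move 7 (2->0):
Peg 0: [6, 1]
Peg 1: [5]
Peg 2: [4, 3, 2]

After move 8 (2->1):
Peg 0: [6, 1]
Peg 1: [5, 2]
Peg 2: [4, 3]

After move 9 (0->1):
Peg 0: [6]
Peg 1: [5, 2, 1]
Peg 2: [4, 3]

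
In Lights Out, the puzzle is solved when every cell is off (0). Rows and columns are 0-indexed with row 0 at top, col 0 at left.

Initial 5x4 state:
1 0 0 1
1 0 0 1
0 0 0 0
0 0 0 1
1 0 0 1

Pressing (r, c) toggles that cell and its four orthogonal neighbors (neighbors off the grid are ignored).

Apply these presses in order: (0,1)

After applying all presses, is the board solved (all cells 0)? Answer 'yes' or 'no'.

After press 1 at (0,1):
0 1 1 1
1 1 0 1
0 0 0 0
0 0 0 1
1 0 0 1

Lights still on: 9

Answer: no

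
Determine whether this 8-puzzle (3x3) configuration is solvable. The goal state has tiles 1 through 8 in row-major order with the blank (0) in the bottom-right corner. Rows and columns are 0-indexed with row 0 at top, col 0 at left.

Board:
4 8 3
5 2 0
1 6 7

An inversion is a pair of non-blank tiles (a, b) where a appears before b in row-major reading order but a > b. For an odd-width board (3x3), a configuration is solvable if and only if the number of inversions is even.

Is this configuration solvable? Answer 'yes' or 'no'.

Answer: yes

Derivation:
Inversions (pairs i<j in row-major order where tile[i] > tile[j] > 0): 14
14 is even, so the puzzle is solvable.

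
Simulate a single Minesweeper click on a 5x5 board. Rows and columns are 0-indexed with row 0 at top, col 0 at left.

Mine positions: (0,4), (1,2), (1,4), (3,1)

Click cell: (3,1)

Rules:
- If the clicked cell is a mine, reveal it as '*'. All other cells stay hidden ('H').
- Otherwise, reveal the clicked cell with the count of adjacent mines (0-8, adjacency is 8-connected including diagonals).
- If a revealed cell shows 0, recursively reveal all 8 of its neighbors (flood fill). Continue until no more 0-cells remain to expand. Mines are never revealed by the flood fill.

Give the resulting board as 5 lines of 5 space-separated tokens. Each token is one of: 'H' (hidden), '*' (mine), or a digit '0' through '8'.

H H H H H
H H H H H
H H H H H
H * H H H
H H H H H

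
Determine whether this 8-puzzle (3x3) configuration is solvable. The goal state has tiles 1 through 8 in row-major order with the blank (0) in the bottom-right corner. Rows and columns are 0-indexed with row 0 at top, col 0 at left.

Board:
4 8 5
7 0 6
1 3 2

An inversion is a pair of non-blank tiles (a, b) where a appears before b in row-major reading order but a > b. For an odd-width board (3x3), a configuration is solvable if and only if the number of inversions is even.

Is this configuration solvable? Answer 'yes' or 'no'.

Inversions (pairs i<j in row-major order where tile[i] > tile[j] > 0): 20
20 is even, so the puzzle is solvable.

Answer: yes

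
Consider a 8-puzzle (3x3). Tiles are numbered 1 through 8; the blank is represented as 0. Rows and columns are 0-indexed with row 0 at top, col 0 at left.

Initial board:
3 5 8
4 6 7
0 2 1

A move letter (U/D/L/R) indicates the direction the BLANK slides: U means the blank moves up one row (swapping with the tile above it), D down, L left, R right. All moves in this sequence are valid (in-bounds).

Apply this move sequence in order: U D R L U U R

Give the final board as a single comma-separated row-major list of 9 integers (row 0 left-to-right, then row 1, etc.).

After move 1 (U):
3 5 8
0 6 7
4 2 1

After move 2 (D):
3 5 8
4 6 7
0 2 1

After move 3 (R):
3 5 8
4 6 7
2 0 1

After move 4 (L):
3 5 8
4 6 7
0 2 1

After move 5 (U):
3 5 8
0 6 7
4 2 1

After move 6 (U):
0 5 8
3 6 7
4 2 1

After move 7 (R):
5 0 8
3 6 7
4 2 1

Answer: 5, 0, 8, 3, 6, 7, 4, 2, 1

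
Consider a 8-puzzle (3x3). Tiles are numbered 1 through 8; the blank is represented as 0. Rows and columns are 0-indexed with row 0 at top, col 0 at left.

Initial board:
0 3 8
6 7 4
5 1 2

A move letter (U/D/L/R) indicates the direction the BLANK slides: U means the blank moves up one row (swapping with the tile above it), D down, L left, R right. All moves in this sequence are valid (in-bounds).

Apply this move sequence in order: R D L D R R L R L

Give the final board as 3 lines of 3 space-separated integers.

After move 1 (R):
3 0 8
6 7 4
5 1 2

After move 2 (D):
3 7 8
6 0 4
5 1 2

After move 3 (L):
3 7 8
0 6 4
5 1 2

After move 4 (D):
3 7 8
5 6 4
0 1 2

After move 5 (R):
3 7 8
5 6 4
1 0 2

After move 6 (R):
3 7 8
5 6 4
1 2 0

After move 7 (L):
3 7 8
5 6 4
1 0 2

After move 8 (R):
3 7 8
5 6 4
1 2 0

After move 9 (L):
3 7 8
5 6 4
1 0 2

Answer: 3 7 8
5 6 4
1 0 2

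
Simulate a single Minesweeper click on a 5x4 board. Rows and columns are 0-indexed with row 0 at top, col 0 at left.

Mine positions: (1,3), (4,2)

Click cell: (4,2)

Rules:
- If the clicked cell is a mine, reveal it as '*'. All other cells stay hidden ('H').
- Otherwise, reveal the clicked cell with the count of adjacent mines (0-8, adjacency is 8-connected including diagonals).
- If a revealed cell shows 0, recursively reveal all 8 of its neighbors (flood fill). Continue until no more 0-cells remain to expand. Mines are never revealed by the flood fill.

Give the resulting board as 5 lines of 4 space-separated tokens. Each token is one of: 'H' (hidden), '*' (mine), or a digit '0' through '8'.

H H H H
H H H H
H H H H
H H H H
H H * H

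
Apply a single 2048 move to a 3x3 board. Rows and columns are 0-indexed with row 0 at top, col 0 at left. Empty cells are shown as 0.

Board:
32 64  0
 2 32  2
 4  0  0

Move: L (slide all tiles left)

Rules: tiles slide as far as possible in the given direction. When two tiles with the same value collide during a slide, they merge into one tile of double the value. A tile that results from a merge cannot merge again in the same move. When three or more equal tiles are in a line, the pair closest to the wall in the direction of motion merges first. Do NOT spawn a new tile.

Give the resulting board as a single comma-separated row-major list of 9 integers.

Slide left:
row 0: [32, 64, 0] -> [32, 64, 0]
row 1: [2, 32, 2] -> [2, 32, 2]
row 2: [4, 0, 0] -> [4, 0, 0]

Answer: 32, 64, 0, 2, 32, 2, 4, 0, 0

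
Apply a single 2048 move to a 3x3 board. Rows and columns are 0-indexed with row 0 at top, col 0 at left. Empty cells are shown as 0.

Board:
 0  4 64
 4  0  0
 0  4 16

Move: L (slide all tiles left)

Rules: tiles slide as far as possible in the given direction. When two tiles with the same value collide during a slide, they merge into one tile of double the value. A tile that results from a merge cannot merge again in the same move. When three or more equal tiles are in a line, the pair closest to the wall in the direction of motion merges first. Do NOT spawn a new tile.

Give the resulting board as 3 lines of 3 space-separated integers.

Answer:  4 64  0
 4  0  0
 4 16  0

Derivation:
Slide left:
row 0: [0, 4, 64] -> [4, 64, 0]
row 1: [4, 0, 0] -> [4, 0, 0]
row 2: [0, 4, 16] -> [4, 16, 0]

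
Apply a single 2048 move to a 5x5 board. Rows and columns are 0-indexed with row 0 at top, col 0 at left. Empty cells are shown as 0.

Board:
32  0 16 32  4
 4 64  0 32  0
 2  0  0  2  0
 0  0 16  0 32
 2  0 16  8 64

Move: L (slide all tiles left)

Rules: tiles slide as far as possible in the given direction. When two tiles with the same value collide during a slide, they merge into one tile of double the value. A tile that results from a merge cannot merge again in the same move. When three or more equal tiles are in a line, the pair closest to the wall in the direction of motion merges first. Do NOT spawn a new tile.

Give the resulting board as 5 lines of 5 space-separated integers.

Answer: 32 16 32  4  0
 4 64 32  0  0
 4  0  0  0  0
16 32  0  0  0
 2 16  8 64  0

Derivation:
Slide left:
row 0: [32, 0, 16, 32, 4] -> [32, 16, 32, 4, 0]
row 1: [4, 64, 0, 32, 0] -> [4, 64, 32, 0, 0]
row 2: [2, 0, 0, 2, 0] -> [4, 0, 0, 0, 0]
row 3: [0, 0, 16, 0, 32] -> [16, 32, 0, 0, 0]
row 4: [2, 0, 16, 8, 64] -> [2, 16, 8, 64, 0]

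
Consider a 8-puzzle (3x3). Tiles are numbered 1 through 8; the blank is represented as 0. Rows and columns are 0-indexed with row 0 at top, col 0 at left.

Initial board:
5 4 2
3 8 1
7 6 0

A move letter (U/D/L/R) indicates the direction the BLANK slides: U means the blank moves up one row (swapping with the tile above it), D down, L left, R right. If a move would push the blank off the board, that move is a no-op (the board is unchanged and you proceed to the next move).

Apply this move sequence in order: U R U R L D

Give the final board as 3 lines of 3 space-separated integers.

Answer: 5 8 4
3 0 2
7 6 1

Derivation:
After move 1 (U):
5 4 2
3 8 0
7 6 1

After move 2 (R):
5 4 2
3 8 0
7 6 1

After move 3 (U):
5 4 0
3 8 2
7 6 1

After move 4 (R):
5 4 0
3 8 2
7 6 1

After move 5 (L):
5 0 4
3 8 2
7 6 1

After move 6 (D):
5 8 4
3 0 2
7 6 1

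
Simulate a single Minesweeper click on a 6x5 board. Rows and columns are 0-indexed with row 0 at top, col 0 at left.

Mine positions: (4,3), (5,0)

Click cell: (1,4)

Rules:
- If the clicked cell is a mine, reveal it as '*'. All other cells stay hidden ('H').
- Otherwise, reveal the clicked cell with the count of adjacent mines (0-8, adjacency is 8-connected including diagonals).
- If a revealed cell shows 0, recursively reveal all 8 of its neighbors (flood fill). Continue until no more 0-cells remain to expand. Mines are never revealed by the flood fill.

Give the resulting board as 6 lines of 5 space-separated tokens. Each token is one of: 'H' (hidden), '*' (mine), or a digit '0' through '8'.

0 0 0 0 0
0 0 0 0 0
0 0 0 0 0
0 0 1 1 1
1 1 1 H H
H H H H H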